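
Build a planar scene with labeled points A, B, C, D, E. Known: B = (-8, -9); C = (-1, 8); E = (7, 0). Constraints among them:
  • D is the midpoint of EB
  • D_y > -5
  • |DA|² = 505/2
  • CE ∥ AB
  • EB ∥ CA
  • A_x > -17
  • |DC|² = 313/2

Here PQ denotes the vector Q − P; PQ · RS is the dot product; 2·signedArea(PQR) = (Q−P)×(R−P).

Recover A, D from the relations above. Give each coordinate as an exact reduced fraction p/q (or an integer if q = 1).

1. A_x = -16  [CE ∥ AB ∩ EB ∥ CA]
2. A_y = -1  [CE ∥ AB ∩ EB ∥ CA]
   → A = (-16, -1)
3. D_x = -1/2  [D is the midpoint of EB]
4. D_y = -9/2  [D is the midpoint of EB]
   → D = (-1/2, -9/2)

A = (-16, -1)
D = (-1/2, -9/2)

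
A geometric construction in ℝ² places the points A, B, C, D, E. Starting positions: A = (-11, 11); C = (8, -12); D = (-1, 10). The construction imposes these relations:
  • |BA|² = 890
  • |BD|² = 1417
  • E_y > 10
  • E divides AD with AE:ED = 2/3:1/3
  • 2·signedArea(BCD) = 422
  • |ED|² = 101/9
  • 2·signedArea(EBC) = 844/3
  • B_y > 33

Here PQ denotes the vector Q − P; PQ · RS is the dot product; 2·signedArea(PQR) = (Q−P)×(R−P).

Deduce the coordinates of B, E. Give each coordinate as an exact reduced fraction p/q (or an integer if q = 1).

1. B_x = -30  [line -22·x + -9·y + -354 = 0 ∩ |BD|² = 1417]
2. B_y = 34  [line -22·x + -9·y + -354 = 0 ∩ |BD|² = 1417]
   → B = (-30, 34)
3. E_x = -13/3  [E divides AD with AE:ED = 2/3:1/3]
4. E_y = 31/3  [E divides AD with AE:ED = 2/3:1/3]
   → E = (-13/3, 31/3)

B = (-30, 34)
E = (-13/3, 31/3)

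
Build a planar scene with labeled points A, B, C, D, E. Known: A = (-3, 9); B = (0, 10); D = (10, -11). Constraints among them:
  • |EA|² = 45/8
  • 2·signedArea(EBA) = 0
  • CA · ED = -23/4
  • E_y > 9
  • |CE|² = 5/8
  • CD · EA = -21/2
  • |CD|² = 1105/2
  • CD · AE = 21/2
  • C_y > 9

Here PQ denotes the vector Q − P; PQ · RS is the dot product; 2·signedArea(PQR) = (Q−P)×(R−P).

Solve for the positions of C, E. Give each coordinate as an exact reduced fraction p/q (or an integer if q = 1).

1. E_x = -3/4  [line 1·x + -3·y + 30 = 0 ∩ |EA|² = 45/8]
2. E_y = 39/4  [line 1·x + -3·y + 30 = 0 ∩ |EA|² = 45/8]
   → E = (-3/4, 39/4)
3. C_x = -3/2  [CA · ED = -23/4 ∩ CD · AE = 21/2]
4. C_y = 19/2  [CA · ED = -23/4 ∩ CD · AE = 21/2]
   → C = (-3/2, 19/2)

C = (-3/2, 19/2)
E = (-3/4, 39/4)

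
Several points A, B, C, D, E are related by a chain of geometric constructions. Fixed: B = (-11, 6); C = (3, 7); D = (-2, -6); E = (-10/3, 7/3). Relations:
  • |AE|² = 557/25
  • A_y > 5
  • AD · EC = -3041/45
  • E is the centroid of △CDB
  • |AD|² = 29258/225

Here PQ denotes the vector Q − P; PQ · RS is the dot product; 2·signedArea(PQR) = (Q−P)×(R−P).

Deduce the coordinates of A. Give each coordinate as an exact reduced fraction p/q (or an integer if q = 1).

1. A_x = 7/15  [line -19/3·x + -14/3·y + 1211/45 = 0 ∩ |AE|² = 557/25]
2. A_y = 77/15  [line -19/3·x + -14/3·y + 1211/45 = 0 ∩ |AE|² = 557/25]
   → A = (7/15, 77/15)

A = (7/15, 77/15)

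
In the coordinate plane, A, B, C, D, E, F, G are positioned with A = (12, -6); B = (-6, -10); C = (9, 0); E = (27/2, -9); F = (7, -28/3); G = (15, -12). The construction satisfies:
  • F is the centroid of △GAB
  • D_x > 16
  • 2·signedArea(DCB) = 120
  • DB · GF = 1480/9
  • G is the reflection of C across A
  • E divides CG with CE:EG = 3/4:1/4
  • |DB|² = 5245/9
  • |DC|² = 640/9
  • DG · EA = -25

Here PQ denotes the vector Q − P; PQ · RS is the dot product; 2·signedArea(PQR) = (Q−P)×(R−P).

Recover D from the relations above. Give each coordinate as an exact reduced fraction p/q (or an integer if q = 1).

1. D_x = 17  [DG · EA = -25 ∩ 2·signedArea(DCB) = 120]
2. D_y = -8/3  [DG · EA = -25 ∩ 2·signedArea(DCB) = 120]
   → D = (17, -8/3)

D = (17, -8/3)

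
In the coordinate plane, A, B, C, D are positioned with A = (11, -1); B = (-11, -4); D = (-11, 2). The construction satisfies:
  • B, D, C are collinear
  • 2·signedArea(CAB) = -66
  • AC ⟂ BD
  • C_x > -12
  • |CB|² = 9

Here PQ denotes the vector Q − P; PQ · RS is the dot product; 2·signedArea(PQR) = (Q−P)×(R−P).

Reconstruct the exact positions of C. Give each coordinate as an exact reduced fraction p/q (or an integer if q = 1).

1. C_x = -11  [B, D, C are collinear ∩ AC ⟂ BD]
2. C_y = -1  [B, D, C are collinear ∩ AC ⟂ BD]
   → C = (-11, -1)

C = (-11, -1)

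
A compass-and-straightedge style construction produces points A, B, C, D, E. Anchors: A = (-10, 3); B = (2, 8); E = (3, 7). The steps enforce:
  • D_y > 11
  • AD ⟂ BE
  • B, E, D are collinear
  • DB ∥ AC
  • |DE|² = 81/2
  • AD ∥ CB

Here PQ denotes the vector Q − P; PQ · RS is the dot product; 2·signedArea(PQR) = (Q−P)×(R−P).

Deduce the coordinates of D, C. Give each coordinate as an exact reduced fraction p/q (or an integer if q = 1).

C = (-13/2, -1/2)
D = (-3/2, 23/2)

1. D_x = -3/2  [B, E, D are collinear ∩ AD ⟂ BE]
2. D_y = 23/2  [B, E, D are collinear ∩ AD ⟂ BE]
   → D = (-3/2, 23/2)
3. C_x = -13/2  [AD ∥ CB ∩ DB ∥ AC]
4. C_y = -1/2  [AD ∥ CB ∩ DB ∥ AC]
   → C = (-13/2, -1/2)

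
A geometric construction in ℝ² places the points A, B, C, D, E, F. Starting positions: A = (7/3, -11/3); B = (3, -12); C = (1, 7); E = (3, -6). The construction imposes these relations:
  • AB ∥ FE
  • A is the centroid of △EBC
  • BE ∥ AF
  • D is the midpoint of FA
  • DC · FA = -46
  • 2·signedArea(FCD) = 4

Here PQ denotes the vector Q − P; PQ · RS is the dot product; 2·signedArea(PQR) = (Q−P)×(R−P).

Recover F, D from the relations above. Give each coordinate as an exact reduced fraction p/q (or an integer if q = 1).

D = (7/3, -2/3)
F = (7/3, 7/3)

1. F_x = 7/3  [AB ∥ FE ∩ BE ∥ AF]
2. F_y = 7/3  [AB ∥ FE ∩ BE ∥ AF]
   → F = (7/3, 7/3)
3. D_x = 7/3  [D is the midpoint of FA]
4. D_y = -2/3  [D is the midpoint of FA]
   → D = (7/3, -2/3)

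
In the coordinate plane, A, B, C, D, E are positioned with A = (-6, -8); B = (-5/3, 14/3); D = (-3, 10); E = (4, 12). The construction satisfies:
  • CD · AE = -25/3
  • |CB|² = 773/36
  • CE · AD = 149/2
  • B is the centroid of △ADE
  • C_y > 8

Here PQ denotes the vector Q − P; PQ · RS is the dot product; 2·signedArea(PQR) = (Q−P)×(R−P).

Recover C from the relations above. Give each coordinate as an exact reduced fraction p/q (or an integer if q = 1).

1. C_x = 7/6  [CD · AE = -25/3 ∩ CE · AD = 149/2]
2. C_y = 25/3  [CD · AE = -25/3 ∩ CE · AD = 149/2]
   → C = (7/6, 25/3)

C = (7/6, 25/3)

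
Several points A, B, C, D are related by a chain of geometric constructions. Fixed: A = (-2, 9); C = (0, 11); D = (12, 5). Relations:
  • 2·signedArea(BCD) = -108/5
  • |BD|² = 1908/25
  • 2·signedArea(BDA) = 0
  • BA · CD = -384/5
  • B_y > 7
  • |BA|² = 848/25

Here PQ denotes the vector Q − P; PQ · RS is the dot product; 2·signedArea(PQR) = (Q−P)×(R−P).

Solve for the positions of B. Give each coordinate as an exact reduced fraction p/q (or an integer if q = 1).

1. B_x = 18/5  [2·signedArea(BDA) = 0 ∩ 2·signedArea(BCD) = -108/5]
2. B_y = 37/5  [2·signedArea(BDA) = 0 ∩ 2·signedArea(BCD) = -108/5]
   → B = (18/5, 37/5)

B = (18/5, 37/5)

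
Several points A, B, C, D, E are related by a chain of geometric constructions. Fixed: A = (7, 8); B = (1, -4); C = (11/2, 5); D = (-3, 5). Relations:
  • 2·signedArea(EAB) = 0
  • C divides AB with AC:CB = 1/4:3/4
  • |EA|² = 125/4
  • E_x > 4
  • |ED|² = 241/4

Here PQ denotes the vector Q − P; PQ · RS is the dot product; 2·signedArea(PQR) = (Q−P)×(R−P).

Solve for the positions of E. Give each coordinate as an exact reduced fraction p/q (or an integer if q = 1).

1. E_x = 9/2  [line 12·x + -6·y + -36 = 0 ∩ |ED|² = 241/4]
2. E_y = 3  [line 12·x + -6·y + -36 = 0 ∩ |ED|² = 241/4]
   → E = (9/2, 3)

E = (9/2, 3)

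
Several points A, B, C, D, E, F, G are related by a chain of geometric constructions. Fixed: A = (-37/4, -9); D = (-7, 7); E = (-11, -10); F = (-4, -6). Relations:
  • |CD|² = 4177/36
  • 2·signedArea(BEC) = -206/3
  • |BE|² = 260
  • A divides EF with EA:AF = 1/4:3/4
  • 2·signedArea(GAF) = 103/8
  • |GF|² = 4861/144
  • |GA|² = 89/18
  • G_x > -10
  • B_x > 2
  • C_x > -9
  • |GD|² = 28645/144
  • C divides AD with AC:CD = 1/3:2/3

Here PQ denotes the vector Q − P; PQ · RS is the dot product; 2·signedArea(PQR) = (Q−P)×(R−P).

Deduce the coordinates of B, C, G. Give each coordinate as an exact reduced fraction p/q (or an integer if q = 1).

1. C_x = -17/2  [C divides AD with AC:CD = 1/3:2/3]
2. C_y = -11/3  [C divides AD with AC:CD = 1/3:2/3]
   → C = (-17/2, -11/3)
3. G_x = -39/4  [line -3·x + 21/4·y + 53/8 = 0 ∩ |GA|² = 89/18]
4. G_y = -41/6  [line -3·x + 21/4·y + 53/8 = 0 ∩ |GA|² = 89/18]
   → G = (-39/4, -41/6)
5. B_x = 3  [line -19/3·x + 5/2·y + 24 = 0 ∩ |BE|² = 260]
6. B_y = -2  [line -19/3·x + 5/2·y + 24 = 0 ∩ |BE|² = 260]
   → B = (3, -2)

B = (3, -2)
C = (-17/2, -11/3)
G = (-39/4, -41/6)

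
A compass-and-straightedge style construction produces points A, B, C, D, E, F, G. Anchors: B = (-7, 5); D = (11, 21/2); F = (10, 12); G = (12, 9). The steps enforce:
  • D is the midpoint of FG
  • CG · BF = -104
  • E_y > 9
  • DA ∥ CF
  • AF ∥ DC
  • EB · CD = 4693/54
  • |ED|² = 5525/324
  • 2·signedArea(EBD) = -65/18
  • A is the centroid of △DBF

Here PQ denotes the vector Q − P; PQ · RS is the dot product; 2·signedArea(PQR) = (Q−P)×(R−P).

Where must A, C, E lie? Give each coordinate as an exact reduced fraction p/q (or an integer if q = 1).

1. A_x = 14/3  [A is the centroid of △DBF]
2. A_y = 55/6  [A is the centroid of △DBF]
   → A = (14/3, 55/6)
3. C_x = 49/3  [DA ∥ CF ∩ AF ∥ DC]
4. C_y = 40/3  [DA ∥ CF ∩ AF ∥ DC]
   → C = (49/3, 40/3)
5. E_x = 64/9  [EB · CD = 4693/54 ∩ 2·signedArea(EBD) = -65/18]
6. E_y = 82/9  [EB · CD = 4693/54 ∩ 2·signedArea(EBD) = -65/18]
   → E = (64/9, 82/9)

A = (14/3, 55/6)
C = (49/3, 40/3)
E = (64/9, 82/9)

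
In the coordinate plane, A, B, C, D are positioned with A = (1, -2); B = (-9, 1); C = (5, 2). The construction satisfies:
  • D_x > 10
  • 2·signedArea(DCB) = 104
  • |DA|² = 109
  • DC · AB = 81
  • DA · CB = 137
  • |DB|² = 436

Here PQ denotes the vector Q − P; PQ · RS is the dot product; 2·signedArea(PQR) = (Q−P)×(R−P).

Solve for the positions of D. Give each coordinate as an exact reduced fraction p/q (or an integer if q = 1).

1. D_x = 11  [DC · AB = 81 ∩ 2·signedArea(DCB) = 104]
2. D_y = -5  [DC · AB = 81 ∩ 2·signedArea(DCB) = 104]
   → D = (11, -5)

D = (11, -5)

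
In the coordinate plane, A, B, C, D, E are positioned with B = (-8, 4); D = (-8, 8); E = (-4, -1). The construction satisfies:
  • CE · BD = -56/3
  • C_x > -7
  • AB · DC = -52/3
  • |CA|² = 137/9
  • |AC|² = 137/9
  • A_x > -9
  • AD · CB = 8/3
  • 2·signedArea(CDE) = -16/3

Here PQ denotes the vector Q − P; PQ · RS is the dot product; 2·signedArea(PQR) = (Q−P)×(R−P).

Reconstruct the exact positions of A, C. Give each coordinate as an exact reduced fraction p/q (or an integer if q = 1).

A = (-8, 0)
C = (-20/3, 11/3)

1. C_x = -20/3  [2·signedArea(CDE) = -16/3 ∩ CE · BD = -56/3]
2. C_y = 11/3  [2·signedArea(CDE) = -16/3 ∩ CE · BD = -56/3]
   → C = (-20/3, 11/3)
3. A_x = -8  [AB · DC = -52/3 ∩ AD · CB = 8/3]
4. A_y = 0  [AB · DC = -52/3 ∩ AD · CB = 8/3]
   → A = (-8, 0)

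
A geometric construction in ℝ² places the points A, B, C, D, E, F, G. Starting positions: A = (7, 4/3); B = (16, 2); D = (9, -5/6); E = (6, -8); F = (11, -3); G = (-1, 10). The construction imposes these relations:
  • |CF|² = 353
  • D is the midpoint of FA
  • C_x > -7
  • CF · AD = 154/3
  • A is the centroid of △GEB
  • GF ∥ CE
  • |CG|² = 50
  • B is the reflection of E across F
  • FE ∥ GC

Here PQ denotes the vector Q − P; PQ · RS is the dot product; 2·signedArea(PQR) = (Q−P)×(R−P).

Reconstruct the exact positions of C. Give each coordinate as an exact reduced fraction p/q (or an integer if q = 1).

1. C_x = -6  [GF ∥ CE ∩ FE ∥ GC]
2. C_y = 5  [GF ∥ CE ∩ FE ∥ GC]
   → C = (-6, 5)

C = (-6, 5)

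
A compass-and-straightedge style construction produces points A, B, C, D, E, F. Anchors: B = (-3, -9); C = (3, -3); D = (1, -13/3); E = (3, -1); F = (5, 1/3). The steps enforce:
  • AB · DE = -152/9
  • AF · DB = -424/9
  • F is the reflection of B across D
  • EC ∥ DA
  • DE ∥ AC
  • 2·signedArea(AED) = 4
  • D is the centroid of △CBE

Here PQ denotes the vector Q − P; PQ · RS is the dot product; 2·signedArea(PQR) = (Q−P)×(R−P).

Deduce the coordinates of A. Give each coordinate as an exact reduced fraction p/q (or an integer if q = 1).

A = (1, -19/3)

1. A_x = 1  [DE ∥ AC ∩ EC ∥ DA]
2. A_y = -19/3  [DE ∥ AC ∩ EC ∥ DA]
   → A = (1, -19/3)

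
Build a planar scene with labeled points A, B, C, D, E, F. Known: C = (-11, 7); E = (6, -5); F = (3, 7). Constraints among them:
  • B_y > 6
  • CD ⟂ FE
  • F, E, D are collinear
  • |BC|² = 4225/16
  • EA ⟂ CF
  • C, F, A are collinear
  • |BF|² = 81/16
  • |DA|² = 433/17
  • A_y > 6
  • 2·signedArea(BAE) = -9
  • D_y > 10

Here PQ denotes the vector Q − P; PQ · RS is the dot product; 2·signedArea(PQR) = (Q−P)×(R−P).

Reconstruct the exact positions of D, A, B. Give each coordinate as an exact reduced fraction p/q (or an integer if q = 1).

1. D_x = 37/17  [F, E, D are collinear ∩ CD ⟂ FE]
2. D_y = 175/17  [F, E, D are collinear ∩ CD ⟂ FE]
   → D = (37/17, 175/17)
3. A_x = 6  [C, F, A are collinear ∩ EA ⟂ CF]
4. A_y = 7  [C, F, A are collinear ∩ EA ⟂ CF]
   → A = (6, 7)
5. B_x = 21/4  [2·signedArea(BAE) = -9]
6. B_y = 7  [|BC|² = 4225/16]
   → B = (21/4, 7)

A = (6, 7)
B = (21/4, 7)
D = (37/17, 175/17)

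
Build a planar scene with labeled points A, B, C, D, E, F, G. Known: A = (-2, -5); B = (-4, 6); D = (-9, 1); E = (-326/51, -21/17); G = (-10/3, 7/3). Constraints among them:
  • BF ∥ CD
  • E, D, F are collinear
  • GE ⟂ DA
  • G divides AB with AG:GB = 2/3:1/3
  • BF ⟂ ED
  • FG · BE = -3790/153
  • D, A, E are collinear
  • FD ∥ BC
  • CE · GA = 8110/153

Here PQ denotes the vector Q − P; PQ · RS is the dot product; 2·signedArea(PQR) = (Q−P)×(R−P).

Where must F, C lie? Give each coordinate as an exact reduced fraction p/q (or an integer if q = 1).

1. F_x = -146/17  [E, D, F are collinear ∩ BF ⟂ ED]
2. F_y = 11/17  [E, D, F are collinear ∩ BF ⟂ ED]
   → F = (-146/17, 11/17)
3. C_x = -75/17  [BF ∥ CD ∩ FD ∥ BC]
4. C_y = 108/17  [BF ∥ CD ∩ FD ∥ BC]
   → C = (-75/17, 108/17)

C = (-75/17, 108/17)
F = (-146/17, 11/17)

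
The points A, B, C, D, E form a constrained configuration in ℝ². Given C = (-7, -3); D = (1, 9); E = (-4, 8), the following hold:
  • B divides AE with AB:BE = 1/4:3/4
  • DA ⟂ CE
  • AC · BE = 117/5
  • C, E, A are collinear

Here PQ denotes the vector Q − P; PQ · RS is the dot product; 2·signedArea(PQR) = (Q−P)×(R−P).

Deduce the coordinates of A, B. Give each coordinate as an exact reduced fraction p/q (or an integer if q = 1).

A = (-17/5, 51/5)
B = (-71/20, 193/20)

1. A_x = -17/5  [C, E, A are collinear ∩ DA ⟂ CE]
2. A_y = 51/5  [C, E, A are collinear ∩ DA ⟂ CE]
   → A = (-17/5, 51/5)
3. B_x = -71/20  [B divides AE with AB:BE = 1/4:3/4]
4. B_y = 193/20  [B divides AE with AB:BE = 1/4:3/4]
   → B = (-71/20, 193/20)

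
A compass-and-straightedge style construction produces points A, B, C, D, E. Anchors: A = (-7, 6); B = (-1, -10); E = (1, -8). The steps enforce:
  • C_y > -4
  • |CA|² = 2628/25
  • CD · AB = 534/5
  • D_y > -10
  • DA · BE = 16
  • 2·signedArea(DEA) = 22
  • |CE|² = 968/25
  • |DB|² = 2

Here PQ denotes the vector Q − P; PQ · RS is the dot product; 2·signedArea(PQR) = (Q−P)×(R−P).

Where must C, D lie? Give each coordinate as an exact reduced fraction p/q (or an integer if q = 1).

C = (-17/5, -18/5)
D = (0, -9)

1. D_x = 0  [DA · BE = 16 ∩ 2·signedArea(DEA) = 22]
2. D_y = -9  [DA · BE = 16 ∩ 2·signedArea(DEA) = 22]
   → D = (0, -9)
3. C_x = -17/5  [line -6·x + 16·y + 186/5 = 0 ∩ |CA|² = 2628/25]
4. C_y = -18/5  [line -6·x + 16·y + 186/5 = 0 ∩ |CA|² = 2628/25]
   → C = (-17/5, -18/5)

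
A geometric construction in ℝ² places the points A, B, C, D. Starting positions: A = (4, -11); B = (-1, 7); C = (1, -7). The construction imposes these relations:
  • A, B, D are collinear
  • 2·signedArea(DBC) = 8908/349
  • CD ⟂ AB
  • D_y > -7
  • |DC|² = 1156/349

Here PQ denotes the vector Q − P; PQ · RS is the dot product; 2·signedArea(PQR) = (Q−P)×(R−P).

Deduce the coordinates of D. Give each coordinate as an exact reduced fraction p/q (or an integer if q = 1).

1. D_x = 961/349  [A, B, D are collinear ∩ CD ⟂ AB]
2. D_y = -2273/349  [A, B, D are collinear ∩ CD ⟂ AB]
   → D = (961/349, -2273/349)

D = (961/349, -2273/349)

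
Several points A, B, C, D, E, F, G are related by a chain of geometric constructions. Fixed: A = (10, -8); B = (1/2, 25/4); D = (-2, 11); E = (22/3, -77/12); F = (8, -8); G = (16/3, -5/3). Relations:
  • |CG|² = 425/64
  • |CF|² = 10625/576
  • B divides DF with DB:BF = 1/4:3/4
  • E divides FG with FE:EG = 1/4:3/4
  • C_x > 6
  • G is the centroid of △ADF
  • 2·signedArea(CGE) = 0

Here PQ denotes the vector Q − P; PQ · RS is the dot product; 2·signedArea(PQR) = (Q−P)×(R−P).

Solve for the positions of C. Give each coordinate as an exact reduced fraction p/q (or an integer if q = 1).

C = (19/3, -97/24)

1. C_x = 19/3  [line 19/4·x + 2·y + -22 = 0 ∩ |CG|² = 425/64]
2. C_y = -97/24  [line 19/4·x + 2·y + -22 = 0 ∩ |CG|² = 425/64]
   → C = (19/3, -97/24)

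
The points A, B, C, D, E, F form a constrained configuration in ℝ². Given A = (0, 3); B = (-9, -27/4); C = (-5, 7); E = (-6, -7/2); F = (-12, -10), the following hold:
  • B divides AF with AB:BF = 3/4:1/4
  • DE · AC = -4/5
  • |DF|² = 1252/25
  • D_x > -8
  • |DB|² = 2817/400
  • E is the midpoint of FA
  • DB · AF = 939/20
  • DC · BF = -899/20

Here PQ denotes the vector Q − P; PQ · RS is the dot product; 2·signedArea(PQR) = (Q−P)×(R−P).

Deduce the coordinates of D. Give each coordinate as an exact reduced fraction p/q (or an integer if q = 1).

D = (-36/5, -24/5)

1. D_x = -36/5  [DB · AF = 939/20 ∩ DE · AC = -4/5]
2. D_y = -24/5  [DB · AF = 939/20 ∩ DE · AC = -4/5]
   → D = (-36/5, -24/5)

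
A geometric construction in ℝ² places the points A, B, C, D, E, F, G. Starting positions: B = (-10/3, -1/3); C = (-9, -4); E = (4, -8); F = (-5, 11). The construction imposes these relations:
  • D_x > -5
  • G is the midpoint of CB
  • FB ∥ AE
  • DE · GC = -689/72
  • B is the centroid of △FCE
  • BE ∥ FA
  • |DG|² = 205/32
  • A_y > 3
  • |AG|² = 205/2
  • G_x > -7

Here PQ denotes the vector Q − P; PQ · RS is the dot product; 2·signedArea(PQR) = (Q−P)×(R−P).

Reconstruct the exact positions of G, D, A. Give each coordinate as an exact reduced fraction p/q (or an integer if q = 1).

A = (7/3, 10/3)
D = (-97/24, -19/24)
G = (-37/6, -13/6)

1. G_x = -37/6  [G is the midpoint of CB]
2. G_y = -13/6  [G is the midpoint of CB]
   → G = (-37/6, -13/6)
3. D_x = -97/24  [line 17/6·x + 11/6·y + 929/72 = 0 ∩ |DG|² = 205/32]
4. D_y = -19/24  [line 17/6·x + 11/6·y + 929/72 = 0 ∩ |DG|² = 205/32]
   → D = (-97/24, -19/24)
5. A_x = 7/3  [FB ∥ AE ∩ BE ∥ FA]
6. A_y = 10/3  [FB ∥ AE ∩ BE ∥ FA]
   → A = (7/3, 10/3)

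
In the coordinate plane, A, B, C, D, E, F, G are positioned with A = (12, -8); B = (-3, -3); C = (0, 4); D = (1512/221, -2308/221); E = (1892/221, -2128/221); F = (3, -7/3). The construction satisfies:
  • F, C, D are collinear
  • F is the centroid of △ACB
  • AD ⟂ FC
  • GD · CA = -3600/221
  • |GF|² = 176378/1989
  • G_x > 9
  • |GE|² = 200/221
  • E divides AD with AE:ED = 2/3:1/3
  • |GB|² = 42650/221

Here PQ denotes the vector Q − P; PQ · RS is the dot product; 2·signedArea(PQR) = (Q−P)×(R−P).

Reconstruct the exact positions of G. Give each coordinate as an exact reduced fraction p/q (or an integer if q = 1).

1. G_x = 2082/221  [line -12·x + 12·y + 49440/221 = 0 ∩ |GE|² = 200/221]
2. G_y = -2038/221  [line -12·x + 12·y + 49440/221 = 0 ∩ |GE|² = 200/221]
   → G = (2082/221, -2038/221)

G = (2082/221, -2038/221)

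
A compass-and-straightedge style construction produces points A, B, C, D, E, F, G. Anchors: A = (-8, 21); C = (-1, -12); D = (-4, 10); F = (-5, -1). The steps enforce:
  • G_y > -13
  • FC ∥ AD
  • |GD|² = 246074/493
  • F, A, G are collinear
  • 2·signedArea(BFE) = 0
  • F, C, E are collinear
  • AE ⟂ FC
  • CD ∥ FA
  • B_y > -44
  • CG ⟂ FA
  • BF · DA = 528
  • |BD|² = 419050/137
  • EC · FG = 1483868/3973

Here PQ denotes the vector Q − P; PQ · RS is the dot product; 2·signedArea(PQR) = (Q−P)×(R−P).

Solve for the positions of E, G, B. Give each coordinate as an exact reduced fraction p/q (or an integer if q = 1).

1. E_x = -1701/137  [F, C, E are collinear ∩ AE ⟂ FC]
2. E_y = 2657/137  [F, C, E are collinear ∩ AE ⟂ FC]
   → E = (-1701/137, 2657/137)
3. G_x = -1703/493  [F, A, G are collinear ∩ CG ⟂ FA]
4. G_y = -6081/493  [F, A, G are collinear ∩ CG ⟂ FA]
   → G = (-1703/493, -6081/493)
5. B_x = 1427/137  [2·signedArea(BFE) = 0 ∩ BF · DA = 528]
6. B_y = -5945/137  [2·signedArea(BFE) = 0 ∩ BF · DA = 528]
   → B = (1427/137, -5945/137)

B = (1427/137, -5945/137)
E = (-1701/137, 2657/137)
G = (-1703/493, -6081/493)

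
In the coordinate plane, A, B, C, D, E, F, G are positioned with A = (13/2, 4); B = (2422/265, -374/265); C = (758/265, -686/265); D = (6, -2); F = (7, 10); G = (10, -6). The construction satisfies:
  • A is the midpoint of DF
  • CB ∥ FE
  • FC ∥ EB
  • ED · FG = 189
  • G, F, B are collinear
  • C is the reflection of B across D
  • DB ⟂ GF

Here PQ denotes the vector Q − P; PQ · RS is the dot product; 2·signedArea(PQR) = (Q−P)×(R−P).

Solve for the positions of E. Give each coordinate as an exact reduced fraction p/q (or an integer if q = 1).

E = (3519/265, 2962/265)

1. E_x = 3519/265  [FC ∥ EB ∩ CB ∥ FE]
2. E_y = 2962/265  [FC ∥ EB ∩ CB ∥ FE]
   → E = (3519/265, 2962/265)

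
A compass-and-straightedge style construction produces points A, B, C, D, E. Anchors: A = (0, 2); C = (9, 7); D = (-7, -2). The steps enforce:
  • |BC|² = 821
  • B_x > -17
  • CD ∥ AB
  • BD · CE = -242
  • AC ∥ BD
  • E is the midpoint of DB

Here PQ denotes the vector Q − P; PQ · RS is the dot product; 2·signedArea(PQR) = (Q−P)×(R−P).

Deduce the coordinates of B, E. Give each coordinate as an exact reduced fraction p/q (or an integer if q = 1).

B = (-16, -7)
E = (-23/2, -9/2)

1. B_x = -16  [AC ∥ BD ∩ CD ∥ AB]
2. B_y = -7  [AC ∥ BD ∩ CD ∥ AB]
   → B = (-16, -7)
3. E_x = -23/2  [E is the midpoint of DB]
4. E_y = -9/2  [E is the midpoint of DB]
   → E = (-23/2, -9/2)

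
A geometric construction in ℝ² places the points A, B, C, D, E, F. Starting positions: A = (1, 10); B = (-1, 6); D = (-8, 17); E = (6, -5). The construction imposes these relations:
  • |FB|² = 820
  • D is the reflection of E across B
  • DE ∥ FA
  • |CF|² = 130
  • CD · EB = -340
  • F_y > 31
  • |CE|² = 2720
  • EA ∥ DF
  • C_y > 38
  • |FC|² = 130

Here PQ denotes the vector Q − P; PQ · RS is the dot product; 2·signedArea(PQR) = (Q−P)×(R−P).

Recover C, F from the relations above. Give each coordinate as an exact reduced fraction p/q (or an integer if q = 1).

C = (-22, 39)
F = (-13, 32)

1. C_x = -22  [line 7·x + -11·y + 583 = 0 ∩ |CE|² = 2720]
2. C_y = 39  [line 7·x + -11·y + 583 = 0 ∩ |CE|² = 2720]
   → C = (-22, 39)
3. F_x = -13  [DE ∥ FA ∩ EA ∥ DF]
4. F_y = 32  [DE ∥ FA ∩ EA ∥ DF]
   → F = (-13, 32)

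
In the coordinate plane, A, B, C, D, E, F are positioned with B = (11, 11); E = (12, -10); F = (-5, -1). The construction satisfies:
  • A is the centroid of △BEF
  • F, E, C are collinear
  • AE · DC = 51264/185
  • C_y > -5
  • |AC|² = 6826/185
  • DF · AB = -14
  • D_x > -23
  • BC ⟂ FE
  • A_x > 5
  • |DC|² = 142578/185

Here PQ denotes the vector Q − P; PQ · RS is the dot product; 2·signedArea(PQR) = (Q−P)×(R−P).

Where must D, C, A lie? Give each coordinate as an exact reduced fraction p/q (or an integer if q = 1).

1. C_x = 469/185  [F, E, C are collinear ∩ BC ⟂ FE]
2. C_y = -923/185  [F, E, C are collinear ∩ BC ⟂ FE]
   → C = (469/185, -923/185)
3. A_x = 6  [A is the centroid of △BEF]
4. A_y = 0  [A is the centroid of △BEF]
   → A = (6, 0)
5. D_x = -22  [DF · AB = -14 ∩ AE · DC = 51264/185]
6. D_y = 8  [DF · AB = -14 ∩ AE · DC = 51264/185]
   → D = (-22, 8)

A = (6, 0)
C = (469/185, -923/185)
D = (-22, 8)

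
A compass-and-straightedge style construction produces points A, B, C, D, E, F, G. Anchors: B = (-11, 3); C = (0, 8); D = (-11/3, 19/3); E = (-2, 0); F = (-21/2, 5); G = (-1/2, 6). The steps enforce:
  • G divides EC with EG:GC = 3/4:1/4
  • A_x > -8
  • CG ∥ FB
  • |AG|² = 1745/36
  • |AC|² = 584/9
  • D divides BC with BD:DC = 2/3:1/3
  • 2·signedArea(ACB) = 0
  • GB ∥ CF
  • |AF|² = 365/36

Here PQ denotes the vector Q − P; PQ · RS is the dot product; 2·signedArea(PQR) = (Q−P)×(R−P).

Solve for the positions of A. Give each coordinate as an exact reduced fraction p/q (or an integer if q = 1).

A = (-22/3, 14/3)

1. A_x = -22/3  [line 5·x + -11·y + 88 = 0 ∩ |AF|² = 365/36]
2. A_y = 14/3  [line 5·x + -11·y + 88 = 0 ∩ |AF|² = 365/36]
   → A = (-22/3, 14/3)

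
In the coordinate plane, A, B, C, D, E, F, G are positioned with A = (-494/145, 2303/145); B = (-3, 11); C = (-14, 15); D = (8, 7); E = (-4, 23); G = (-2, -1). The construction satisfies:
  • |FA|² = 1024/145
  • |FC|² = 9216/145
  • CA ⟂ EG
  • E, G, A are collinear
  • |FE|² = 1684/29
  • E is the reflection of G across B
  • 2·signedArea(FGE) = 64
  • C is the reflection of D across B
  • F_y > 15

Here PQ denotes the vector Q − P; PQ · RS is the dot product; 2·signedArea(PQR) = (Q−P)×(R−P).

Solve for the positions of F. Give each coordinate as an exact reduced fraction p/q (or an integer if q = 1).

F = (-878/145, 2271/145)

1. F_x = -878/145  [line -24·x + -2·y + -114 = 0 ∩ |FC|² = 9216/145]
2. F_y = 2271/145  [line -24·x + -2·y + -114 = 0 ∩ |FC|² = 9216/145]
   → F = (-878/145, 2271/145)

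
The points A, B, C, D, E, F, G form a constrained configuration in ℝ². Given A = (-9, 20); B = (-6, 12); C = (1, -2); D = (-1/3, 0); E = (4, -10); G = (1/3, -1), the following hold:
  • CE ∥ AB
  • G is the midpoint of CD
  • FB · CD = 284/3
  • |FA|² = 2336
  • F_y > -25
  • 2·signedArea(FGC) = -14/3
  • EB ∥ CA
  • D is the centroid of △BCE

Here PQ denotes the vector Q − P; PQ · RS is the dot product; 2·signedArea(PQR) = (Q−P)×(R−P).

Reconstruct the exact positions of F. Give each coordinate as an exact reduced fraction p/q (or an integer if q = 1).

1. F_x = 11  [2·signedArea(FGC) = -14/3 ∩ FB · CD = 284/3]
2. F_y = -24  [2·signedArea(FGC) = -14/3 ∩ FB · CD = 284/3]
   → F = (11, -24)

F = (11, -24)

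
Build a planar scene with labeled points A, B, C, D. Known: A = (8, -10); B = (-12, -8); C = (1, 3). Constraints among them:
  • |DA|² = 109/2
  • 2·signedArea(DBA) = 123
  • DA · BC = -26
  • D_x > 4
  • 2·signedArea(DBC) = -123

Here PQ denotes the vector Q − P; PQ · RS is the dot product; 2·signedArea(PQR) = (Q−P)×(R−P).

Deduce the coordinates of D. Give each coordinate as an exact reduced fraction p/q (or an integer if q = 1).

1. D_x = 9/2  [DA · BC = -26 ∩ 2·signedArea(DBA) = 123]
2. D_y = -7/2  [DA · BC = -26 ∩ 2·signedArea(DBA) = 123]
   → D = (9/2, -7/2)

D = (9/2, -7/2)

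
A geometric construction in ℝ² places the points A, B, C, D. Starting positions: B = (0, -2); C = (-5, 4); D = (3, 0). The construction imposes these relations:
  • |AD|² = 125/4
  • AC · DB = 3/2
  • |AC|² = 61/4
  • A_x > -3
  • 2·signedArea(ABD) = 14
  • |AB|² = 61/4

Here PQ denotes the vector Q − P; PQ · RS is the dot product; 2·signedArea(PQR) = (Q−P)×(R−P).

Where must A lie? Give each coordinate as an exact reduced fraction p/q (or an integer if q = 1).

1. A_x = -5/2  [2·signedArea(ABD) = 14 ∩ AC · DB = 3/2]
2. A_y = 1  [2·signedArea(ABD) = 14 ∩ AC · DB = 3/2]
   → A = (-5/2, 1)

A = (-5/2, 1)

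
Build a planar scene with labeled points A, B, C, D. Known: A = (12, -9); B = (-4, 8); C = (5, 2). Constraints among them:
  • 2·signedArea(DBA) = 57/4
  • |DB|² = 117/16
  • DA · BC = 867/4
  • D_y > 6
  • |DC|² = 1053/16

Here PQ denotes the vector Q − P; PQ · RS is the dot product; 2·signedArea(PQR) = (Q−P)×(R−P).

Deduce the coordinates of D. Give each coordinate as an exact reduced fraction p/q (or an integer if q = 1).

D = (-7/4, 13/2)

1. D_x = -7/4  [2·signedArea(DBA) = 57/4 ∩ DA · BC = 867/4]
2. D_y = 13/2  [2·signedArea(DBA) = 57/4 ∩ DA · BC = 867/4]
   → D = (-7/4, 13/2)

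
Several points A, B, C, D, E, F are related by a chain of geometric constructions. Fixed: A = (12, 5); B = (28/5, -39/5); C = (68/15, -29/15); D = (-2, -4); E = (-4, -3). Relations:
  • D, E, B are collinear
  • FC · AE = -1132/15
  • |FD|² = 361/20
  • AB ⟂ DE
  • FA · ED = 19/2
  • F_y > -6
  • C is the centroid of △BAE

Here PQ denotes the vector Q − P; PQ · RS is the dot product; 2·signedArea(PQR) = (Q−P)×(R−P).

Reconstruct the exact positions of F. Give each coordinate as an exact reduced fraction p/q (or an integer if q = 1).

1. F_x = 9/5  [FA · ED = 19/2 ∩ FC · AE = -1132/15]
2. F_y = -59/10  [FA · ED = 19/2 ∩ FC · AE = -1132/15]
   → F = (9/5, -59/10)

F = (9/5, -59/10)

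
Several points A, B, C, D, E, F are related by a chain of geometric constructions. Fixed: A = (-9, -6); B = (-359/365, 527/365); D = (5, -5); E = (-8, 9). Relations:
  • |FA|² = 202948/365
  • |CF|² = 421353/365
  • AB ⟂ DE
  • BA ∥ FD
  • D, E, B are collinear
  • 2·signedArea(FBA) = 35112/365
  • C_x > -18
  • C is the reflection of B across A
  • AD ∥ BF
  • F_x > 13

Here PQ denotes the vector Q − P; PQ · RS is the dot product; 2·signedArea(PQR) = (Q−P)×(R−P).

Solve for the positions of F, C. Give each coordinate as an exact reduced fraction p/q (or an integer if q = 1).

C = (-6211/365, -4907/365)
F = (4751/365, 892/365)

1. F_x = 4751/365  [BA ∥ FD ∩ AD ∥ BF]
2. F_y = 892/365  [BA ∥ FD ∩ AD ∥ BF]
   → F = (4751/365, 892/365)
3. C_x = -6211/365  [C is the reflection of B across A]
4. C_y = -4907/365  [C is the reflection of B across A]
   → C = (-6211/365, -4907/365)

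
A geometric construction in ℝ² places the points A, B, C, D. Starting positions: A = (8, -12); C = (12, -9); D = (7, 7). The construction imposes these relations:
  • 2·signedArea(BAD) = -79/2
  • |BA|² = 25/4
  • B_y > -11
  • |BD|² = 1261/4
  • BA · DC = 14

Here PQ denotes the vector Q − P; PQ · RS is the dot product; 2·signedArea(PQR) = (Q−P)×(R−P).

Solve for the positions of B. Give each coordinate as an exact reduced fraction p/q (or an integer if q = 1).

1. B_x = 10  [BA · DC = 14 ∩ 2·signedArea(BAD) = -79/2]
2. B_y = -21/2  [BA · DC = 14 ∩ 2·signedArea(BAD) = -79/2]
   → B = (10, -21/2)

B = (10, -21/2)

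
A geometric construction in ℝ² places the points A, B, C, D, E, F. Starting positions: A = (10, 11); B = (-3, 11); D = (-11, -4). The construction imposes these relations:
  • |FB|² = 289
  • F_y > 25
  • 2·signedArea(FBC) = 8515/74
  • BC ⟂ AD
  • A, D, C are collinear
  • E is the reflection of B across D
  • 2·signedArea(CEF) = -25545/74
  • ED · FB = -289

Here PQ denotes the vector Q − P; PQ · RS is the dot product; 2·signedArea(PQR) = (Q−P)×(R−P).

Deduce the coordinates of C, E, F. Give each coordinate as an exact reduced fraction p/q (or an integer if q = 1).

1. C_x = 103/74  [A, D, C are collinear ∩ BC ⟂ AD]
2. C_y = 359/74  [A, D, C are collinear ∩ BC ⟂ AD]
   → C = (103/74, 359/74)
3. E_x = -19  [E is the reflection of B across D]
4. E_y = -19  [E is the reflection of B across D]
   → E = (-19, -19)
5. F_x = 5  [2·signedArea(FBC) = 8515/74 ∩ ED · FB = -289]
6. F_y = 26  [2·signedArea(FBC) = 8515/74 ∩ ED · FB = -289]
   → F = (5, 26)

C = (103/74, 359/74)
E = (-19, -19)
F = (5, 26)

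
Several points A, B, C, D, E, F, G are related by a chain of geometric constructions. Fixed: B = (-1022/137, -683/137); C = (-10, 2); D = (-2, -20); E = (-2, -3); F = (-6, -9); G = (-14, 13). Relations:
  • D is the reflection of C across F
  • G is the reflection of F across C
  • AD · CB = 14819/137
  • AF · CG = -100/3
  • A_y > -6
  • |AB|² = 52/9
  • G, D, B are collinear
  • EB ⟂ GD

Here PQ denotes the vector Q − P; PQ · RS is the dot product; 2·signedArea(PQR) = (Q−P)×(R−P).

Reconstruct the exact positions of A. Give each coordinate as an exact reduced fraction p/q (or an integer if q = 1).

A = (-706/137, -2327/411)

1. A_x = -706/137  [line -348/137·x + 957/137·y + 3625/137 = 0 ∩ |AB|² = 52/9]
2. A_y = -2327/411  [line -348/137·x + 957/137·y + 3625/137 = 0 ∩ |AB|² = 52/9]
   → A = (-706/137, -2327/411)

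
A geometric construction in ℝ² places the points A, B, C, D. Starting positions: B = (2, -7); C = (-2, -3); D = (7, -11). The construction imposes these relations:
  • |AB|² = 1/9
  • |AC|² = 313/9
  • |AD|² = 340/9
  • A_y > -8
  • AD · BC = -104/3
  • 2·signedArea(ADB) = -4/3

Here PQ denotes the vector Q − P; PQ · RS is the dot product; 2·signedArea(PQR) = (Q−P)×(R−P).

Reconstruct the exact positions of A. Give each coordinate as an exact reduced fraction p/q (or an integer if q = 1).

1. A_x = 7/3  [AD · BC = -104/3 ∩ 2·signedArea(ADB) = -4/3]
2. A_y = -7  [AD · BC = -104/3 ∩ 2·signedArea(ADB) = -4/3]
   → A = (7/3, -7)

A = (7/3, -7)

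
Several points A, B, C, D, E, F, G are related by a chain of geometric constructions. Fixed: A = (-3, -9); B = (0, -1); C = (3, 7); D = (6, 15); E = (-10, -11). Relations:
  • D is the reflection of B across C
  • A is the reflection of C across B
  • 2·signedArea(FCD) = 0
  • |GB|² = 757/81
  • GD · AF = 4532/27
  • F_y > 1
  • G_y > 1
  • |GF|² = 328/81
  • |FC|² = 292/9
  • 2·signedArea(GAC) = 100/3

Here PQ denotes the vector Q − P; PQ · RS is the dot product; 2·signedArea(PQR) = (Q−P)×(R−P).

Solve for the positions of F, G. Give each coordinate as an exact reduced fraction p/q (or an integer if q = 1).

F = (1, 5/3)
G = (-1, 17/9)

1. G_x = -1  [line -16·x + 6·y + -82/3 = 0 ∩ |GB|² = 757/81]
2. G_y = 17/9  [line -16·x + 6·y + -82/3 = 0 ∩ |GB|² = 757/81]
   → G = (-1, 17/9)
3. F_x = 1  [2·signedArea(FCD) = 0 ∩ GD · AF = 4532/27]
4. F_y = 5/3  [2·signedArea(FCD) = 0 ∩ GD · AF = 4532/27]
   → F = (1, 5/3)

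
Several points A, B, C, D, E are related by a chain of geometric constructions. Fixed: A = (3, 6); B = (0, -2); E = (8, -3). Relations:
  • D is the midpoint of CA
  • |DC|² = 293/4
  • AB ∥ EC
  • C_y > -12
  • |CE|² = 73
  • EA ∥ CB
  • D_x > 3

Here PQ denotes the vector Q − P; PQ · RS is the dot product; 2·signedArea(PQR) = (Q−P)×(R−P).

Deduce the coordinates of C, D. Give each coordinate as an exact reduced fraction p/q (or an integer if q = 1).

C = (5, -11)
D = (4, -5/2)

1. C_x = 5  [EA ∥ CB ∩ AB ∥ EC]
2. C_y = -11  [EA ∥ CB ∩ AB ∥ EC]
   → C = (5, -11)
3. D_x = 4  [D is the midpoint of CA]
4. D_y = -5/2  [D is the midpoint of CA]
   → D = (4, -5/2)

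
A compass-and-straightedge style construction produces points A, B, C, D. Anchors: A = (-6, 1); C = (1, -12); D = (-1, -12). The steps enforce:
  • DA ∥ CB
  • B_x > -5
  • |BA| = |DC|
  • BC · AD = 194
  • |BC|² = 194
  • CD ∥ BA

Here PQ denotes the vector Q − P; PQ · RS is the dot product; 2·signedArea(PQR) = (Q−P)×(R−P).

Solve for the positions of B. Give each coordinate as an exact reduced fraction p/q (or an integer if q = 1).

B = (-4, 1)

1. B_x = -4  [CD ∥ BA ∩ DA ∥ CB]
2. B_y = 1  [CD ∥ BA ∩ DA ∥ CB]
   → B = (-4, 1)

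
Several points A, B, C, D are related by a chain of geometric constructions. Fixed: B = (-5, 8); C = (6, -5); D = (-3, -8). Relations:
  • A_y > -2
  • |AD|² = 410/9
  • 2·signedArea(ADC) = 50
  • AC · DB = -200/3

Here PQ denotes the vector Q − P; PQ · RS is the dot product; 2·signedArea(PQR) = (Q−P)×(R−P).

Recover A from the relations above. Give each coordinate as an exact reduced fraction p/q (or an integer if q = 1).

1. A_x = -2/3  [2·signedArea(ADC) = 50 ∩ AC · DB = -200/3]
2. A_y = -5/3  [2·signedArea(ADC) = 50 ∩ AC · DB = -200/3]
   → A = (-2/3, -5/3)

A = (-2/3, -5/3)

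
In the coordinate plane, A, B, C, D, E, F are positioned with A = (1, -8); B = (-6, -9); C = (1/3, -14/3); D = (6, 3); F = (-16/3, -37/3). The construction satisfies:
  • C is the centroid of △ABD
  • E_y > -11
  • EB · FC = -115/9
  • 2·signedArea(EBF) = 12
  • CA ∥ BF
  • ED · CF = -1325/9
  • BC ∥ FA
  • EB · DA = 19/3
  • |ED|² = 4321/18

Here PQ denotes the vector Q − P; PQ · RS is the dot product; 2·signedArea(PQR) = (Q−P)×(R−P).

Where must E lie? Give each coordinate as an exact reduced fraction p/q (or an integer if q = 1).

1. E_x = -13/6  [EB · DA = 19/3 ∩ 2·signedArea(EBF) = 12]
2. E_y = -61/6  [EB · DA = 19/3 ∩ 2·signedArea(EBF) = 12]
   → E = (-13/6, -61/6)

E = (-13/6, -61/6)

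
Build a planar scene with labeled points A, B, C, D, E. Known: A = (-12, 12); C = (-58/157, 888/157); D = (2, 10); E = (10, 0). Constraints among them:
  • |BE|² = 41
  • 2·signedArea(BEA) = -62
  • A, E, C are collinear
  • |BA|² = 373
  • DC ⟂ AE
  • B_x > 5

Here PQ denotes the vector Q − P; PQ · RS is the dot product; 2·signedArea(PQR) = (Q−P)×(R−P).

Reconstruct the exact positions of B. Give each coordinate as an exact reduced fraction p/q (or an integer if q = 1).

1. B_x = 6  [line -12·x + -22·y + 182 = 0 ∩ |BA|² = 373]
2. B_y = 5  [line -12·x + -22·y + 182 = 0 ∩ |BA|² = 373]
   → B = (6, 5)

B = (6, 5)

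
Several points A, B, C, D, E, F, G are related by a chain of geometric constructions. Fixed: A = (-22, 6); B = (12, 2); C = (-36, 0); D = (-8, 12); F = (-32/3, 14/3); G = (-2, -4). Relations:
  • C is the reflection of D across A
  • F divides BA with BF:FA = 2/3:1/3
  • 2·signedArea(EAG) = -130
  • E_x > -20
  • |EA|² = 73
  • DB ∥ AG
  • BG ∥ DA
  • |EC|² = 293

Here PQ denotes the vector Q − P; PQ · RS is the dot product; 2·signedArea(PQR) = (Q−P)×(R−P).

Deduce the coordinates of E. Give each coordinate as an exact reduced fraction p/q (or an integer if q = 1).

1. E_x = -19  [line 10·x + 20·y + 230 = 0 ∩ |EA|² = 73]
2. E_y = -2  [line 10·x + 20·y + 230 = 0 ∩ |EA|² = 73]
   → E = (-19, -2)

E = (-19, -2)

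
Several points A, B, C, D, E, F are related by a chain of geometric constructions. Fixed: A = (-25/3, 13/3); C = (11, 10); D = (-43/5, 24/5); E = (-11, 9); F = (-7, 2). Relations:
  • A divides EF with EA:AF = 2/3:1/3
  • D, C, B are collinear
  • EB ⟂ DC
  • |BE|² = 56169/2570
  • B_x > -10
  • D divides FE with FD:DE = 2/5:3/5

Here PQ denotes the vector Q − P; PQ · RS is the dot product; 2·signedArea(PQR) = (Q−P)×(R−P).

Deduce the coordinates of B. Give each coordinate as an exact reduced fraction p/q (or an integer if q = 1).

B = (-25189/2570, 11517/2570)

1. B_x = -25189/2570  [D, C, B are collinear ∩ EB ⟂ DC]
2. B_y = 11517/2570  [D, C, B are collinear ∩ EB ⟂ DC]
   → B = (-25189/2570, 11517/2570)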